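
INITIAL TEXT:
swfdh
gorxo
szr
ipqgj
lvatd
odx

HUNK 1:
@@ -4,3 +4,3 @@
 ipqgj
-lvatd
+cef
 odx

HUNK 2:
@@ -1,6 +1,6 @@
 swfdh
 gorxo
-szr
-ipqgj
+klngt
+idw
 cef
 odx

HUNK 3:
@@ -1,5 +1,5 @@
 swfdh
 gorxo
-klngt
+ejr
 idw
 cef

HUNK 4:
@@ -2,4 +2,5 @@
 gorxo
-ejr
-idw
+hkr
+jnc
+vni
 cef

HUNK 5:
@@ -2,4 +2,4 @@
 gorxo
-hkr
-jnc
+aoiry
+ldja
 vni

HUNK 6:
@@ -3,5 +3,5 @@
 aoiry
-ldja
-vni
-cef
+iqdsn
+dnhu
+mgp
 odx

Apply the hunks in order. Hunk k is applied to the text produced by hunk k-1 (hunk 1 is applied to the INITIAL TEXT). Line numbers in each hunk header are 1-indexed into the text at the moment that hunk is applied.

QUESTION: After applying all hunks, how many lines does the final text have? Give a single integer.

Hunk 1: at line 4 remove [lvatd] add [cef] -> 6 lines: swfdh gorxo szr ipqgj cef odx
Hunk 2: at line 1 remove [szr,ipqgj] add [klngt,idw] -> 6 lines: swfdh gorxo klngt idw cef odx
Hunk 3: at line 1 remove [klngt] add [ejr] -> 6 lines: swfdh gorxo ejr idw cef odx
Hunk 4: at line 2 remove [ejr,idw] add [hkr,jnc,vni] -> 7 lines: swfdh gorxo hkr jnc vni cef odx
Hunk 5: at line 2 remove [hkr,jnc] add [aoiry,ldja] -> 7 lines: swfdh gorxo aoiry ldja vni cef odx
Hunk 6: at line 3 remove [ldja,vni,cef] add [iqdsn,dnhu,mgp] -> 7 lines: swfdh gorxo aoiry iqdsn dnhu mgp odx
Final line count: 7

Answer: 7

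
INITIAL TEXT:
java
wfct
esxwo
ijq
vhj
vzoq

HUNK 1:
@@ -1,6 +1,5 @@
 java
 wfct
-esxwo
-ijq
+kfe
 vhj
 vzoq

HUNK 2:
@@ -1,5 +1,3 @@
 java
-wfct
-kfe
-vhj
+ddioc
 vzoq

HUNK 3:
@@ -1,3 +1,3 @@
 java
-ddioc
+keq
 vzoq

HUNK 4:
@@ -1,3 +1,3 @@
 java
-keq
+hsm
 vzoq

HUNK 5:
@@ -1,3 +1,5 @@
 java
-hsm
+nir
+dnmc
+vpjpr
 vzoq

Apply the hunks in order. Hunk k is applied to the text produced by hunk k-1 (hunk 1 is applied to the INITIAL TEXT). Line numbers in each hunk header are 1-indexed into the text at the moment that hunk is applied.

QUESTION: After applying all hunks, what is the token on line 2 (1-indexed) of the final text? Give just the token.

Answer: nir

Derivation:
Hunk 1: at line 1 remove [esxwo,ijq] add [kfe] -> 5 lines: java wfct kfe vhj vzoq
Hunk 2: at line 1 remove [wfct,kfe,vhj] add [ddioc] -> 3 lines: java ddioc vzoq
Hunk 3: at line 1 remove [ddioc] add [keq] -> 3 lines: java keq vzoq
Hunk 4: at line 1 remove [keq] add [hsm] -> 3 lines: java hsm vzoq
Hunk 5: at line 1 remove [hsm] add [nir,dnmc,vpjpr] -> 5 lines: java nir dnmc vpjpr vzoq
Final line 2: nir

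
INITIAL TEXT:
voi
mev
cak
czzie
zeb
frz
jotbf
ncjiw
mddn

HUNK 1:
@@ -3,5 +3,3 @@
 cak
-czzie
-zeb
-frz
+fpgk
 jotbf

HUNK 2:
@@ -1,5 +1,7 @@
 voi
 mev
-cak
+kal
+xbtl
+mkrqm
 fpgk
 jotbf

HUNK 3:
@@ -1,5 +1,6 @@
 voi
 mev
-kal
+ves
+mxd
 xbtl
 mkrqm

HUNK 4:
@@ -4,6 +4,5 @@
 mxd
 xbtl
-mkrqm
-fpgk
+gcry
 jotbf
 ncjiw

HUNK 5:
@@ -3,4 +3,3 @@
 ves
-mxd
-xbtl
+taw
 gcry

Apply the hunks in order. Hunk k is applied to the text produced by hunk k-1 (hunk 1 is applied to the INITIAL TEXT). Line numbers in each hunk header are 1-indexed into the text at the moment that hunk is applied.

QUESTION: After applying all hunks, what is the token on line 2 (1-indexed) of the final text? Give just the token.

Hunk 1: at line 3 remove [czzie,zeb,frz] add [fpgk] -> 7 lines: voi mev cak fpgk jotbf ncjiw mddn
Hunk 2: at line 1 remove [cak] add [kal,xbtl,mkrqm] -> 9 lines: voi mev kal xbtl mkrqm fpgk jotbf ncjiw mddn
Hunk 3: at line 1 remove [kal] add [ves,mxd] -> 10 lines: voi mev ves mxd xbtl mkrqm fpgk jotbf ncjiw mddn
Hunk 4: at line 4 remove [mkrqm,fpgk] add [gcry] -> 9 lines: voi mev ves mxd xbtl gcry jotbf ncjiw mddn
Hunk 5: at line 3 remove [mxd,xbtl] add [taw] -> 8 lines: voi mev ves taw gcry jotbf ncjiw mddn
Final line 2: mev

Answer: mev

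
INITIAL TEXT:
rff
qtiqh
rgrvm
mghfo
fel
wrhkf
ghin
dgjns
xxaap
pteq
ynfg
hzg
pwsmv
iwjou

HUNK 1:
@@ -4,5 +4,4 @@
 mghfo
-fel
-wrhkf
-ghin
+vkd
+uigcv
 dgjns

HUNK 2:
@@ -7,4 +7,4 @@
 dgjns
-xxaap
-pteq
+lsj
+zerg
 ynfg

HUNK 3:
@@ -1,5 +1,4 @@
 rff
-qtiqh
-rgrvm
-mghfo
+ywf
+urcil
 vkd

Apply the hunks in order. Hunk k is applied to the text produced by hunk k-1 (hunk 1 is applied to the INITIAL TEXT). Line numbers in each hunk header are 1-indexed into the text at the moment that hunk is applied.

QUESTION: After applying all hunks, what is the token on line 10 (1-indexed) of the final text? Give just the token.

Answer: hzg

Derivation:
Hunk 1: at line 4 remove [fel,wrhkf,ghin] add [vkd,uigcv] -> 13 lines: rff qtiqh rgrvm mghfo vkd uigcv dgjns xxaap pteq ynfg hzg pwsmv iwjou
Hunk 2: at line 7 remove [xxaap,pteq] add [lsj,zerg] -> 13 lines: rff qtiqh rgrvm mghfo vkd uigcv dgjns lsj zerg ynfg hzg pwsmv iwjou
Hunk 3: at line 1 remove [qtiqh,rgrvm,mghfo] add [ywf,urcil] -> 12 lines: rff ywf urcil vkd uigcv dgjns lsj zerg ynfg hzg pwsmv iwjou
Final line 10: hzg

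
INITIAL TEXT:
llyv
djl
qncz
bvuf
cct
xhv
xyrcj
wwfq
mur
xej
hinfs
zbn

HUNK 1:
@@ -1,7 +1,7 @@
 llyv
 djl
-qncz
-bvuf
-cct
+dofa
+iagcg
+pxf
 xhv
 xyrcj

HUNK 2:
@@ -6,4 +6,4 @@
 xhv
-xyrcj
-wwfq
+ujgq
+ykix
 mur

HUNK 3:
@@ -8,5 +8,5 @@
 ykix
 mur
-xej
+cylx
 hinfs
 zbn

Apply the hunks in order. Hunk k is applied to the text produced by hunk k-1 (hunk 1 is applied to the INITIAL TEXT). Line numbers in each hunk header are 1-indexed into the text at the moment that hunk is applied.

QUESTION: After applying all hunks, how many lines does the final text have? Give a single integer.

Answer: 12

Derivation:
Hunk 1: at line 1 remove [qncz,bvuf,cct] add [dofa,iagcg,pxf] -> 12 lines: llyv djl dofa iagcg pxf xhv xyrcj wwfq mur xej hinfs zbn
Hunk 2: at line 6 remove [xyrcj,wwfq] add [ujgq,ykix] -> 12 lines: llyv djl dofa iagcg pxf xhv ujgq ykix mur xej hinfs zbn
Hunk 3: at line 8 remove [xej] add [cylx] -> 12 lines: llyv djl dofa iagcg pxf xhv ujgq ykix mur cylx hinfs zbn
Final line count: 12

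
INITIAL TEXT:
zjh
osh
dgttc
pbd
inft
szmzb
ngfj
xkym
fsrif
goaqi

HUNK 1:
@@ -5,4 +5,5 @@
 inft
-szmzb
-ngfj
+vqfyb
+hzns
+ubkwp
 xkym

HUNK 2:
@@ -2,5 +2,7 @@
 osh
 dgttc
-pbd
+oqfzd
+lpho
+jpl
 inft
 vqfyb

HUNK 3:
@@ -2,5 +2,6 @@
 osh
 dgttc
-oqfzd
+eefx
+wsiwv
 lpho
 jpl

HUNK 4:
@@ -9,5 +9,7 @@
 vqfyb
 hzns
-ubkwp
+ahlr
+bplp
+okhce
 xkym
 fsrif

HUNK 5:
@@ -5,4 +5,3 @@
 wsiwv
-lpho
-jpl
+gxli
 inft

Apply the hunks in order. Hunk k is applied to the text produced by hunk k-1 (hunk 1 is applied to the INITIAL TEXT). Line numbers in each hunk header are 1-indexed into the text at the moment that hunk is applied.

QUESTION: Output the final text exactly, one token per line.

Hunk 1: at line 5 remove [szmzb,ngfj] add [vqfyb,hzns,ubkwp] -> 11 lines: zjh osh dgttc pbd inft vqfyb hzns ubkwp xkym fsrif goaqi
Hunk 2: at line 2 remove [pbd] add [oqfzd,lpho,jpl] -> 13 lines: zjh osh dgttc oqfzd lpho jpl inft vqfyb hzns ubkwp xkym fsrif goaqi
Hunk 3: at line 2 remove [oqfzd] add [eefx,wsiwv] -> 14 lines: zjh osh dgttc eefx wsiwv lpho jpl inft vqfyb hzns ubkwp xkym fsrif goaqi
Hunk 4: at line 9 remove [ubkwp] add [ahlr,bplp,okhce] -> 16 lines: zjh osh dgttc eefx wsiwv lpho jpl inft vqfyb hzns ahlr bplp okhce xkym fsrif goaqi
Hunk 5: at line 5 remove [lpho,jpl] add [gxli] -> 15 lines: zjh osh dgttc eefx wsiwv gxli inft vqfyb hzns ahlr bplp okhce xkym fsrif goaqi

Answer: zjh
osh
dgttc
eefx
wsiwv
gxli
inft
vqfyb
hzns
ahlr
bplp
okhce
xkym
fsrif
goaqi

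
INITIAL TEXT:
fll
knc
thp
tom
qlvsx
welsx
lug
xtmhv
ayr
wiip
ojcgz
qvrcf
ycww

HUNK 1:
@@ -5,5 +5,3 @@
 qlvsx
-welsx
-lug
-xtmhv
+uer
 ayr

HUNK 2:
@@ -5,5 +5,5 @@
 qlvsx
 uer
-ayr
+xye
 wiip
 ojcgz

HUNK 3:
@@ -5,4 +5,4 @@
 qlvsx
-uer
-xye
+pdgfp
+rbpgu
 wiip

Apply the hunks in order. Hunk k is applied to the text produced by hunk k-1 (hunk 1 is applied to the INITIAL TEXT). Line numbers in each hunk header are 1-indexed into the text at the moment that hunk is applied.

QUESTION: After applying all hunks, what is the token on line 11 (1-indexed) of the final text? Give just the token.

Hunk 1: at line 5 remove [welsx,lug,xtmhv] add [uer] -> 11 lines: fll knc thp tom qlvsx uer ayr wiip ojcgz qvrcf ycww
Hunk 2: at line 5 remove [ayr] add [xye] -> 11 lines: fll knc thp tom qlvsx uer xye wiip ojcgz qvrcf ycww
Hunk 3: at line 5 remove [uer,xye] add [pdgfp,rbpgu] -> 11 lines: fll knc thp tom qlvsx pdgfp rbpgu wiip ojcgz qvrcf ycww
Final line 11: ycww

Answer: ycww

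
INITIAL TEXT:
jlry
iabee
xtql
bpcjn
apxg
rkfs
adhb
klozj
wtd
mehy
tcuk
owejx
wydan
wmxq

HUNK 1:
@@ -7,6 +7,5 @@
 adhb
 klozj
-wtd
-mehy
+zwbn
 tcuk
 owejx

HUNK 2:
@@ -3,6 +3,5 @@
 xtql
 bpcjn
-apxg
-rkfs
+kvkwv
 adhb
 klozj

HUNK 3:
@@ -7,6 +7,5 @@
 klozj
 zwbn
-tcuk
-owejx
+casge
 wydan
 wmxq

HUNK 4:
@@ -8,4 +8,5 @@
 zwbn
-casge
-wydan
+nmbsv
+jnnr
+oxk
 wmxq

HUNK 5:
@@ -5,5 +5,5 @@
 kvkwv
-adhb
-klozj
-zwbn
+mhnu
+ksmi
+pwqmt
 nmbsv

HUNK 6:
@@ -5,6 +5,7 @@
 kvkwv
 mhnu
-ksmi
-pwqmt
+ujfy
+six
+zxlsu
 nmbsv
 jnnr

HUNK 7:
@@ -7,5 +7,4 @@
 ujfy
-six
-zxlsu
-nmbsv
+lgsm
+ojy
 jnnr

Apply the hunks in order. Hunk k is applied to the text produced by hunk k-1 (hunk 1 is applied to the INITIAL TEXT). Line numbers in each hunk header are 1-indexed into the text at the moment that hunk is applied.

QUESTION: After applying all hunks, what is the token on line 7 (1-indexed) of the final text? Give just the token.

Hunk 1: at line 7 remove [wtd,mehy] add [zwbn] -> 13 lines: jlry iabee xtql bpcjn apxg rkfs adhb klozj zwbn tcuk owejx wydan wmxq
Hunk 2: at line 3 remove [apxg,rkfs] add [kvkwv] -> 12 lines: jlry iabee xtql bpcjn kvkwv adhb klozj zwbn tcuk owejx wydan wmxq
Hunk 3: at line 7 remove [tcuk,owejx] add [casge] -> 11 lines: jlry iabee xtql bpcjn kvkwv adhb klozj zwbn casge wydan wmxq
Hunk 4: at line 8 remove [casge,wydan] add [nmbsv,jnnr,oxk] -> 12 lines: jlry iabee xtql bpcjn kvkwv adhb klozj zwbn nmbsv jnnr oxk wmxq
Hunk 5: at line 5 remove [adhb,klozj,zwbn] add [mhnu,ksmi,pwqmt] -> 12 lines: jlry iabee xtql bpcjn kvkwv mhnu ksmi pwqmt nmbsv jnnr oxk wmxq
Hunk 6: at line 5 remove [ksmi,pwqmt] add [ujfy,six,zxlsu] -> 13 lines: jlry iabee xtql bpcjn kvkwv mhnu ujfy six zxlsu nmbsv jnnr oxk wmxq
Hunk 7: at line 7 remove [six,zxlsu,nmbsv] add [lgsm,ojy] -> 12 lines: jlry iabee xtql bpcjn kvkwv mhnu ujfy lgsm ojy jnnr oxk wmxq
Final line 7: ujfy

Answer: ujfy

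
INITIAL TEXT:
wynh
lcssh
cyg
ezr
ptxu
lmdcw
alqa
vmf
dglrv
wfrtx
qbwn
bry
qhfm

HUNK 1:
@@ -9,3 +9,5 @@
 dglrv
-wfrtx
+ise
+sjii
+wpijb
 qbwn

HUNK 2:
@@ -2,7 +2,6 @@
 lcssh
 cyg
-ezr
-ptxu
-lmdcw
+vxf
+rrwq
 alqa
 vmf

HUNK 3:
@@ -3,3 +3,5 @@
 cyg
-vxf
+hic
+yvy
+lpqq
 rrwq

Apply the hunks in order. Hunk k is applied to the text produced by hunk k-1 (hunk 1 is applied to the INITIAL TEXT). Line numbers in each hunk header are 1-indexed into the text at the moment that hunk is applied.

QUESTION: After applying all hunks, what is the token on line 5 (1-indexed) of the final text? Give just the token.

Answer: yvy

Derivation:
Hunk 1: at line 9 remove [wfrtx] add [ise,sjii,wpijb] -> 15 lines: wynh lcssh cyg ezr ptxu lmdcw alqa vmf dglrv ise sjii wpijb qbwn bry qhfm
Hunk 2: at line 2 remove [ezr,ptxu,lmdcw] add [vxf,rrwq] -> 14 lines: wynh lcssh cyg vxf rrwq alqa vmf dglrv ise sjii wpijb qbwn bry qhfm
Hunk 3: at line 3 remove [vxf] add [hic,yvy,lpqq] -> 16 lines: wynh lcssh cyg hic yvy lpqq rrwq alqa vmf dglrv ise sjii wpijb qbwn bry qhfm
Final line 5: yvy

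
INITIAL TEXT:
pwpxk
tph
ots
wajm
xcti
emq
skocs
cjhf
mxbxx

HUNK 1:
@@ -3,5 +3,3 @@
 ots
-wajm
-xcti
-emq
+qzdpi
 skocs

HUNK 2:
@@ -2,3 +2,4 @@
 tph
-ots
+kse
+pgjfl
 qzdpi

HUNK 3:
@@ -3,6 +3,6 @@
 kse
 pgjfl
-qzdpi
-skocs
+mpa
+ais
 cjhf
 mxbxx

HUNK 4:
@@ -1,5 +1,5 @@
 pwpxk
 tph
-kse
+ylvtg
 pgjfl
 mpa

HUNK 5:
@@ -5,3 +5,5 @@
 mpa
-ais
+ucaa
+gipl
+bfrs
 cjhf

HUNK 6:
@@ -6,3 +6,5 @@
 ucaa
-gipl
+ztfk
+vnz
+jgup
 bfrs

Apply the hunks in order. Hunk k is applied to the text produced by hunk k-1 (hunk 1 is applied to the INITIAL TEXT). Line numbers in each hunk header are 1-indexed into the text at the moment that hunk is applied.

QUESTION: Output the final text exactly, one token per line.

Answer: pwpxk
tph
ylvtg
pgjfl
mpa
ucaa
ztfk
vnz
jgup
bfrs
cjhf
mxbxx

Derivation:
Hunk 1: at line 3 remove [wajm,xcti,emq] add [qzdpi] -> 7 lines: pwpxk tph ots qzdpi skocs cjhf mxbxx
Hunk 2: at line 2 remove [ots] add [kse,pgjfl] -> 8 lines: pwpxk tph kse pgjfl qzdpi skocs cjhf mxbxx
Hunk 3: at line 3 remove [qzdpi,skocs] add [mpa,ais] -> 8 lines: pwpxk tph kse pgjfl mpa ais cjhf mxbxx
Hunk 4: at line 1 remove [kse] add [ylvtg] -> 8 lines: pwpxk tph ylvtg pgjfl mpa ais cjhf mxbxx
Hunk 5: at line 5 remove [ais] add [ucaa,gipl,bfrs] -> 10 lines: pwpxk tph ylvtg pgjfl mpa ucaa gipl bfrs cjhf mxbxx
Hunk 6: at line 6 remove [gipl] add [ztfk,vnz,jgup] -> 12 lines: pwpxk tph ylvtg pgjfl mpa ucaa ztfk vnz jgup bfrs cjhf mxbxx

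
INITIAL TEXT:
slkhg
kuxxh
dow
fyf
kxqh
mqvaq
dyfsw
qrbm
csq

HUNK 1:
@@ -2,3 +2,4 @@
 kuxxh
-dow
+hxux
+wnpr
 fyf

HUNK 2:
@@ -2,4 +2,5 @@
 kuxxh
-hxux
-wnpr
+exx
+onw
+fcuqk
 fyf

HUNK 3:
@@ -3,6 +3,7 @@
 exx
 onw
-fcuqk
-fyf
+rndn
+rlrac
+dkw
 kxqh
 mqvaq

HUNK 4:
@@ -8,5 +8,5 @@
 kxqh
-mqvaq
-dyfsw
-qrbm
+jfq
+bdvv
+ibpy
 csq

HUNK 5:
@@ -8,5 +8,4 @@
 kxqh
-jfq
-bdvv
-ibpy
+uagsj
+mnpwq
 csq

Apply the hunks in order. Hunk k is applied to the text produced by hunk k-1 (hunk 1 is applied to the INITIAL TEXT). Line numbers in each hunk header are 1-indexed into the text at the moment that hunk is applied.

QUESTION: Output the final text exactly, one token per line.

Hunk 1: at line 2 remove [dow] add [hxux,wnpr] -> 10 lines: slkhg kuxxh hxux wnpr fyf kxqh mqvaq dyfsw qrbm csq
Hunk 2: at line 2 remove [hxux,wnpr] add [exx,onw,fcuqk] -> 11 lines: slkhg kuxxh exx onw fcuqk fyf kxqh mqvaq dyfsw qrbm csq
Hunk 3: at line 3 remove [fcuqk,fyf] add [rndn,rlrac,dkw] -> 12 lines: slkhg kuxxh exx onw rndn rlrac dkw kxqh mqvaq dyfsw qrbm csq
Hunk 4: at line 8 remove [mqvaq,dyfsw,qrbm] add [jfq,bdvv,ibpy] -> 12 lines: slkhg kuxxh exx onw rndn rlrac dkw kxqh jfq bdvv ibpy csq
Hunk 5: at line 8 remove [jfq,bdvv,ibpy] add [uagsj,mnpwq] -> 11 lines: slkhg kuxxh exx onw rndn rlrac dkw kxqh uagsj mnpwq csq

Answer: slkhg
kuxxh
exx
onw
rndn
rlrac
dkw
kxqh
uagsj
mnpwq
csq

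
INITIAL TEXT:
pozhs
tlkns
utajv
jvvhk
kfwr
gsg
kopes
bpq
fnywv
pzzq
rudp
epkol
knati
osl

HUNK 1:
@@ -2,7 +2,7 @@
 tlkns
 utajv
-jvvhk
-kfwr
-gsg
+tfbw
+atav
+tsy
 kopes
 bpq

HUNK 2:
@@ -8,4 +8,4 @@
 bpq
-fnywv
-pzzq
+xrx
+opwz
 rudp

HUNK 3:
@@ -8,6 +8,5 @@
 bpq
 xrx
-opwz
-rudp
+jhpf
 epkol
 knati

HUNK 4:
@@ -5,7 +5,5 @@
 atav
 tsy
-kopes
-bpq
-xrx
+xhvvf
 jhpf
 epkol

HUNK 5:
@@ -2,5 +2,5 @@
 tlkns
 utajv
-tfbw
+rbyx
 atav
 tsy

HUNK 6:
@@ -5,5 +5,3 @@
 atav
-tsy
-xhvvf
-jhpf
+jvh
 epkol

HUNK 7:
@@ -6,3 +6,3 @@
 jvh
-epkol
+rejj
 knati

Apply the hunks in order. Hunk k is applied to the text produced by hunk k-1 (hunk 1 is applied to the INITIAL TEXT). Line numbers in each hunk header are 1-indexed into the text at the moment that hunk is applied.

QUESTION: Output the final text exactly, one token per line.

Answer: pozhs
tlkns
utajv
rbyx
atav
jvh
rejj
knati
osl

Derivation:
Hunk 1: at line 2 remove [jvvhk,kfwr,gsg] add [tfbw,atav,tsy] -> 14 lines: pozhs tlkns utajv tfbw atav tsy kopes bpq fnywv pzzq rudp epkol knati osl
Hunk 2: at line 8 remove [fnywv,pzzq] add [xrx,opwz] -> 14 lines: pozhs tlkns utajv tfbw atav tsy kopes bpq xrx opwz rudp epkol knati osl
Hunk 3: at line 8 remove [opwz,rudp] add [jhpf] -> 13 lines: pozhs tlkns utajv tfbw atav tsy kopes bpq xrx jhpf epkol knati osl
Hunk 4: at line 5 remove [kopes,bpq,xrx] add [xhvvf] -> 11 lines: pozhs tlkns utajv tfbw atav tsy xhvvf jhpf epkol knati osl
Hunk 5: at line 2 remove [tfbw] add [rbyx] -> 11 lines: pozhs tlkns utajv rbyx atav tsy xhvvf jhpf epkol knati osl
Hunk 6: at line 5 remove [tsy,xhvvf,jhpf] add [jvh] -> 9 lines: pozhs tlkns utajv rbyx atav jvh epkol knati osl
Hunk 7: at line 6 remove [epkol] add [rejj] -> 9 lines: pozhs tlkns utajv rbyx atav jvh rejj knati osl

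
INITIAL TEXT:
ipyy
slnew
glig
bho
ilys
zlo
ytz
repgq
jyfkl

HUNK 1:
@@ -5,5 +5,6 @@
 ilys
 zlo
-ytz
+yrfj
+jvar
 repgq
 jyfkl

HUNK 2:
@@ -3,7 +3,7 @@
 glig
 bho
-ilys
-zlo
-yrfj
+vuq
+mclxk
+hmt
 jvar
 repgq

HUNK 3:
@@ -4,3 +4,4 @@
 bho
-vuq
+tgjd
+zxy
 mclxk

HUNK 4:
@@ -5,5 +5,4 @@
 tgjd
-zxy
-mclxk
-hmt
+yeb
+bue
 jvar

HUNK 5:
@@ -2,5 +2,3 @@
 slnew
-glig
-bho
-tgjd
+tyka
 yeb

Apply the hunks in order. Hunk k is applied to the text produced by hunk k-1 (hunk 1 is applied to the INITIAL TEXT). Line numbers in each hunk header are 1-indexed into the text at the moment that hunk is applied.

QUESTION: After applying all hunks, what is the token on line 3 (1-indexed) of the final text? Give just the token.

Hunk 1: at line 5 remove [ytz] add [yrfj,jvar] -> 10 lines: ipyy slnew glig bho ilys zlo yrfj jvar repgq jyfkl
Hunk 2: at line 3 remove [ilys,zlo,yrfj] add [vuq,mclxk,hmt] -> 10 lines: ipyy slnew glig bho vuq mclxk hmt jvar repgq jyfkl
Hunk 3: at line 4 remove [vuq] add [tgjd,zxy] -> 11 lines: ipyy slnew glig bho tgjd zxy mclxk hmt jvar repgq jyfkl
Hunk 4: at line 5 remove [zxy,mclxk,hmt] add [yeb,bue] -> 10 lines: ipyy slnew glig bho tgjd yeb bue jvar repgq jyfkl
Hunk 5: at line 2 remove [glig,bho,tgjd] add [tyka] -> 8 lines: ipyy slnew tyka yeb bue jvar repgq jyfkl
Final line 3: tyka

Answer: tyka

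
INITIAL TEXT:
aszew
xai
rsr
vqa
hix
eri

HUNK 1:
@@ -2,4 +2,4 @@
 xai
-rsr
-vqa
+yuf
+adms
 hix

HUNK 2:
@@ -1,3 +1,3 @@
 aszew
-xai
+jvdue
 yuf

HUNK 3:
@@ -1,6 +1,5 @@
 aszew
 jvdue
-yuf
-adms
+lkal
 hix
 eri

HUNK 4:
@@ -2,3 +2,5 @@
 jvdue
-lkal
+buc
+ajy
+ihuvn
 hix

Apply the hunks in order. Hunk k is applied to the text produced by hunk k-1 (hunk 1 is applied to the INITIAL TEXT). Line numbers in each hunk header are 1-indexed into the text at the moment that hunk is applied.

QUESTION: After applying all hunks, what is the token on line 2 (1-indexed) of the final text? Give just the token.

Answer: jvdue

Derivation:
Hunk 1: at line 2 remove [rsr,vqa] add [yuf,adms] -> 6 lines: aszew xai yuf adms hix eri
Hunk 2: at line 1 remove [xai] add [jvdue] -> 6 lines: aszew jvdue yuf adms hix eri
Hunk 3: at line 1 remove [yuf,adms] add [lkal] -> 5 lines: aszew jvdue lkal hix eri
Hunk 4: at line 2 remove [lkal] add [buc,ajy,ihuvn] -> 7 lines: aszew jvdue buc ajy ihuvn hix eri
Final line 2: jvdue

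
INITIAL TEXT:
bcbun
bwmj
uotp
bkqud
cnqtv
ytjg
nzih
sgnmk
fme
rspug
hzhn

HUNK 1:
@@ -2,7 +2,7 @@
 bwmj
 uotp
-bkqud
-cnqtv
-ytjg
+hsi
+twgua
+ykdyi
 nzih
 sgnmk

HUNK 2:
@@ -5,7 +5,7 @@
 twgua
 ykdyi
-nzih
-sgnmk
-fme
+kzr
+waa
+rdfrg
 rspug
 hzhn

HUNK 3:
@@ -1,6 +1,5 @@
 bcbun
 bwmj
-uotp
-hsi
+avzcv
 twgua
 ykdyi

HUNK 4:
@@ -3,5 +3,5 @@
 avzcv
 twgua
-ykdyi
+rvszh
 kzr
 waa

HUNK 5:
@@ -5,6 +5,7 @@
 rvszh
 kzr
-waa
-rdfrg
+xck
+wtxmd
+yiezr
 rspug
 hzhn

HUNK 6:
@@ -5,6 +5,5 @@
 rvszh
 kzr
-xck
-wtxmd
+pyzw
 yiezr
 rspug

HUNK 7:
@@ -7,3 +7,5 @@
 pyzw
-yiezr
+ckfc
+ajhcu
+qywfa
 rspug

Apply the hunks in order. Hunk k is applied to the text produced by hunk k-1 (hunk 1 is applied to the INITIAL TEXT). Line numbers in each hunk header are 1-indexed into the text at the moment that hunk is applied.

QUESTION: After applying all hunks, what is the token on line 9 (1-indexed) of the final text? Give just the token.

Hunk 1: at line 2 remove [bkqud,cnqtv,ytjg] add [hsi,twgua,ykdyi] -> 11 lines: bcbun bwmj uotp hsi twgua ykdyi nzih sgnmk fme rspug hzhn
Hunk 2: at line 5 remove [nzih,sgnmk,fme] add [kzr,waa,rdfrg] -> 11 lines: bcbun bwmj uotp hsi twgua ykdyi kzr waa rdfrg rspug hzhn
Hunk 3: at line 1 remove [uotp,hsi] add [avzcv] -> 10 lines: bcbun bwmj avzcv twgua ykdyi kzr waa rdfrg rspug hzhn
Hunk 4: at line 3 remove [ykdyi] add [rvszh] -> 10 lines: bcbun bwmj avzcv twgua rvszh kzr waa rdfrg rspug hzhn
Hunk 5: at line 5 remove [waa,rdfrg] add [xck,wtxmd,yiezr] -> 11 lines: bcbun bwmj avzcv twgua rvszh kzr xck wtxmd yiezr rspug hzhn
Hunk 6: at line 5 remove [xck,wtxmd] add [pyzw] -> 10 lines: bcbun bwmj avzcv twgua rvszh kzr pyzw yiezr rspug hzhn
Hunk 7: at line 7 remove [yiezr] add [ckfc,ajhcu,qywfa] -> 12 lines: bcbun bwmj avzcv twgua rvszh kzr pyzw ckfc ajhcu qywfa rspug hzhn
Final line 9: ajhcu

Answer: ajhcu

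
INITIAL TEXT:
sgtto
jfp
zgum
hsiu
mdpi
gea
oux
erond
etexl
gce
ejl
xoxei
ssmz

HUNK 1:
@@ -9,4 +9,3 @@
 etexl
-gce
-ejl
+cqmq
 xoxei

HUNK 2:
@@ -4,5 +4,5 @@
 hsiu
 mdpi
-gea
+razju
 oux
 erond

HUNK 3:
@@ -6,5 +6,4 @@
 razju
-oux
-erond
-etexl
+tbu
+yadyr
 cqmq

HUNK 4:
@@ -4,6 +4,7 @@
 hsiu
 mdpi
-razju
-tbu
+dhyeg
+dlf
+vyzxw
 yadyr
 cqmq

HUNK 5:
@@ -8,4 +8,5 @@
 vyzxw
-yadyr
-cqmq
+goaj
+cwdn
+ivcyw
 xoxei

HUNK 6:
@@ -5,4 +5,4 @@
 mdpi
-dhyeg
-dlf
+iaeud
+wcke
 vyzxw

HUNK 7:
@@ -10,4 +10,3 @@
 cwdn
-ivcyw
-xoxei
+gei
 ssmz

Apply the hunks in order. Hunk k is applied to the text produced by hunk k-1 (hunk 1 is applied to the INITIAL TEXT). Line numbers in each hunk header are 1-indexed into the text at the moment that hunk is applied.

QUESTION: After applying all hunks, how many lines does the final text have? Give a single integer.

Hunk 1: at line 9 remove [gce,ejl] add [cqmq] -> 12 lines: sgtto jfp zgum hsiu mdpi gea oux erond etexl cqmq xoxei ssmz
Hunk 2: at line 4 remove [gea] add [razju] -> 12 lines: sgtto jfp zgum hsiu mdpi razju oux erond etexl cqmq xoxei ssmz
Hunk 3: at line 6 remove [oux,erond,etexl] add [tbu,yadyr] -> 11 lines: sgtto jfp zgum hsiu mdpi razju tbu yadyr cqmq xoxei ssmz
Hunk 4: at line 4 remove [razju,tbu] add [dhyeg,dlf,vyzxw] -> 12 lines: sgtto jfp zgum hsiu mdpi dhyeg dlf vyzxw yadyr cqmq xoxei ssmz
Hunk 5: at line 8 remove [yadyr,cqmq] add [goaj,cwdn,ivcyw] -> 13 lines: sgtto jfp zgum hsiu mdpi dhyeg dlf vyzxw goaj cwdn ivcyw xoxei ssmz
Hunk 6: at line 5 remove [dhyeg,dlf] add [iaeud,wcke] -> 13 lines: sgtto jfp zgum hsiu mdpi iaeud wcke vyzxw goaj cwdn ivcyw xoxei ssmz
Hunk 7: at line 10 remove [ivcyw,xoxei] add [gei] -> 12 lines: sgtto jfp zgum hsiu mdpi iaeud wcke vyzxw goaj cwdn gei ssmz
Final line count: 12

Answer: 12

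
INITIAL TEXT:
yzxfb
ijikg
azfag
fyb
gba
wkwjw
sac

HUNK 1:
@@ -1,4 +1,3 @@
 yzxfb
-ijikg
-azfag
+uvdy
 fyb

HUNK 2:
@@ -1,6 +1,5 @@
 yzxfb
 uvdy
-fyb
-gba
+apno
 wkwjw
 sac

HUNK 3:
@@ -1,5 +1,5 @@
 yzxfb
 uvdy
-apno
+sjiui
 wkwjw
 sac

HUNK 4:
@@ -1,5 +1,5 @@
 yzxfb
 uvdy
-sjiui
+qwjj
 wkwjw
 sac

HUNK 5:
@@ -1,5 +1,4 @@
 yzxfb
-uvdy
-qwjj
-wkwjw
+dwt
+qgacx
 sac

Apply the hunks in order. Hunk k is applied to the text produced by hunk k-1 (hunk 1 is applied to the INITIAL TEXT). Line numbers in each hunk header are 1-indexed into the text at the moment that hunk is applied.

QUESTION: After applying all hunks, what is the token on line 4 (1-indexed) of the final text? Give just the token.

Answer: sac

Derivation:
Hunk 1: at line 1 remove [ijikg,azfag] add [uvdy] -> 6 lines: yzxfb uvdy fyb gba wkwjw sac
Hunk 2: at line 1 remove [fyb,gba] add [apno] -> 5 lines: yzxfb uvdy apno wkwjw sac
Hunk 3: at line 1 remove [apno] add [sjiui] -> 5 lines: yzxfb uvdy sjiui wkwjw sac
Hunk 4: at line 1 remove [sjiui] add [qwjj] -> 5 lines: yzxfb uvdy qwjj wkwjw sac
Hunk 5: at line 1 remove [uvdy,qwjj,wkwjw] add [dwt,qgacx] -> 4 lines: yzxfb dwt qgacx sac
Final line 4: sac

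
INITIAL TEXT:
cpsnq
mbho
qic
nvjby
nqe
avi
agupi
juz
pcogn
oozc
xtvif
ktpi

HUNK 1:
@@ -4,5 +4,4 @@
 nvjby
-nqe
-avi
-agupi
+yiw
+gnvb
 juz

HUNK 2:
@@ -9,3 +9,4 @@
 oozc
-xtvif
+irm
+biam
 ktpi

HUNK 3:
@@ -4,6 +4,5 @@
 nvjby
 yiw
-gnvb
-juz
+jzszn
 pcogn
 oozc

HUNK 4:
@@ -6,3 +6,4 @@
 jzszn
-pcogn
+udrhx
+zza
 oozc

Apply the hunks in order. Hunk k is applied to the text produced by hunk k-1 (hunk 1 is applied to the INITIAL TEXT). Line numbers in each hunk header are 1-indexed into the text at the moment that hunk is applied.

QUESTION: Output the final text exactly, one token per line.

Answer: cpsnq
mbho
qic
nvjby
yiw
jzszn
udrhx
zza
oozc
irm
biam
ktpi

Derivation:
Hunk 1: at line 4 remove [nqe,avi,agupi] add [yiw,gnvb] -> 11 lines: cpsnq mbho qic nvjby yiw gnvb juz pcogn oozc xtvif ktpi
Hunk 2: at line 9 remove [xtvif] add [irm,biam] -> 12 lines: cpsnq mbho qic nvjby yiw gnvb juz pcogn oozc irm biam ktpi
Hunk 3: at line 4 remove [gnvb,juz] add [jzszn] -> 11 lines: cpsnq mbho qic nvjby yiw jzszn pcogn oozc irm biam ktpi
Hunk 4: at line 6 remove [pcogn] add [udrhx,zza] -> 12 lines: cpsnq mbho qic nvjby yiw jzszn udrhx zza oozc irm biam ktpi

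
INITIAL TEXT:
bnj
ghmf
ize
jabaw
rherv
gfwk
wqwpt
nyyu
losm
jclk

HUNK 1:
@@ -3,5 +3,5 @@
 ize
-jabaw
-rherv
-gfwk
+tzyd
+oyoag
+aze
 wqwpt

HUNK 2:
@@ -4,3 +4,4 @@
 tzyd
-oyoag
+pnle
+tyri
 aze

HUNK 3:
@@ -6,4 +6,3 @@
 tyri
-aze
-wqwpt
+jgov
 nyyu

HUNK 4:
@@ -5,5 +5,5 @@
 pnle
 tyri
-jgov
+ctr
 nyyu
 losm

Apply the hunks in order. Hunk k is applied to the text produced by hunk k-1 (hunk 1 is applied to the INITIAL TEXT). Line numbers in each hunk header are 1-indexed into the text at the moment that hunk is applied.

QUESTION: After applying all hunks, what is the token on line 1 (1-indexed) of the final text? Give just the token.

Answer: bnj

Derivation:
Hunk 1: at line 3 remove [jabaw,rherv,gfwk] add [tzyd,oyoag,aze] -> 10 lines: bnj ghmf ize tzyd oyoag aze wqwpt nyyu losm jclk
Hunk 2: at line 4 remove [oyoag] add [pnle,tyri] -> 11 lines: bnj ghmf ize tzyd pnle tyri aze wqwpt nyyu losm jclk
Hunk 3: at line 6 remove [aze,wqwpt] add [jgov] -> 10 lines: bnj ghmf ize tzyd pnle tyri jgov nyyu losm jclk
Hunk 4: at line 5 remove [jgov] add [ctr] -> 10 lines: bnj ghmf ize tzyd pnle tyri ctr nyyu losm jclk
Final line 1: bnj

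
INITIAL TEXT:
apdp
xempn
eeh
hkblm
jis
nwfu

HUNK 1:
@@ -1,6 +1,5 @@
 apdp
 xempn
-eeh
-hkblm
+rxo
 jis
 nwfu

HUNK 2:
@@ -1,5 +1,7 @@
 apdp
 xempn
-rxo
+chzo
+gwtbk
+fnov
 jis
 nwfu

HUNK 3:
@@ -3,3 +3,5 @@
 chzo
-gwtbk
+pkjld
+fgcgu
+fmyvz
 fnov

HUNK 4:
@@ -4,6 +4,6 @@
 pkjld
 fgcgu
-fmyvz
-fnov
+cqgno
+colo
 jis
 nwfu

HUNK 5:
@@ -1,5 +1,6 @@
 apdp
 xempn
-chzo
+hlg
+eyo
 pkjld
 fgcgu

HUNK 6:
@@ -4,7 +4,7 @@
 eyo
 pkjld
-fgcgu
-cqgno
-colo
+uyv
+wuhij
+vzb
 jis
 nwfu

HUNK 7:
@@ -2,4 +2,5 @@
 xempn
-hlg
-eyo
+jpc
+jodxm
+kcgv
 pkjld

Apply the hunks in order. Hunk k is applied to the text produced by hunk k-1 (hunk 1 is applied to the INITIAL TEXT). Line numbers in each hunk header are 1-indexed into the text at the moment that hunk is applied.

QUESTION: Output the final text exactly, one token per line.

Hunk 1: at line 1 remove [eeh,hkblm] add [rxo] -> 5 lines: apdp xempn rxo jis nwfu
Hunk 2: at line 1 remove [rxo] add [chzo,gwtbk,fnov] -> 7 lines: apdp xempn chzo gwtbk fnov jis nwfu
Hunk 3: at line 3 remove [gwtbk] add [pkjld,fgcgu,fmyvz] -> 9 lines: apdp xempn chzo pkjld fgcgu fmyvz fnov jis nwfu
Hunk 4: at line 4 remove [fmyvz,fnov] add [cqgno,colo] -> 9 lines: apdp xempn chzo pkjld fgcgu cqgno colo jis nwfu
Hunk 5: at line 1 remove [chzo] add [hlg,eyo] -> 10 lines: apdp xempn hlg eyo pkjld fgcgu cqgno colo jis nwfu
Hunk 6: at line 4 remove [fgcgu,cqgno,colo] add [uyv,wuhij,vzb] -> 10 lines: apdp xempn hlg eyo pkjld uyv wuhij vzb jis nwfu
Hunk 7: at line 2 remove [hlg,eyo] add [jpc,jodxm,kcgv] -> 11 lines: apdp xempn jpc jodxm kcgv pkjld uyv wuhij vzb jis nwfu

Answer: apdp
xempn
jpc
jodxm
kcgv
pkjld
uyv
wuhij
vzb
jis
nwfu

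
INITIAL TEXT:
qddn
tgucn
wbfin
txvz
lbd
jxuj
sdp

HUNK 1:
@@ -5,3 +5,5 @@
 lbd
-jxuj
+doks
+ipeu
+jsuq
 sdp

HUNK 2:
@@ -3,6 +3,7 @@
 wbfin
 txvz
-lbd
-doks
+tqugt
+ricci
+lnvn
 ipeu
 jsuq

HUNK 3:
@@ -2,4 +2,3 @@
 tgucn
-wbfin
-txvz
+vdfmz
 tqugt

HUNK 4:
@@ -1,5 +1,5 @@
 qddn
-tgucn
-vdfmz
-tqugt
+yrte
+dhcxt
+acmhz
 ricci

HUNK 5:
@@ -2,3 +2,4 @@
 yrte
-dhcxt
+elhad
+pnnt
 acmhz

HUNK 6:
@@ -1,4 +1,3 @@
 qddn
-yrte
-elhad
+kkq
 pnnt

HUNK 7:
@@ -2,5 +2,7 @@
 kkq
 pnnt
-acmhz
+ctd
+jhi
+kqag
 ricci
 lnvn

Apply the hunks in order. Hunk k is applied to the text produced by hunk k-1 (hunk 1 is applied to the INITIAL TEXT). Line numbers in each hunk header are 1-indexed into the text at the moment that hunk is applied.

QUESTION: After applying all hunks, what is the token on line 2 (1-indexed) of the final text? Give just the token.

Answer: kkq

Derivation:
Hunk 1: at line 5 remove [jxuj] add [doks,ipeu,jsuq] -> 9 lines: qddn tgucn wbfin txvz lbd doks ipeu jsuq sdp
Hunk 2: at line 3 remove [lbd,doks] add [tqugt,ricci,lnvn] -> 10 lines: qddn tgucn wbfin txvz tqugt ricci lnvn ipeu jsuq sdp
Hunk 3: at line 2 remove [wbfin,txvz] add [vdfmz] -> 9 lines: qddn tgucn vdfmz tqugt ricci lnvn ipeu jsuq sdp
Hunk 4: at line 1 remove [tgucn,vdfmz,tqugt] add [yrte,dhcxt,acmhz] -> 9 lines: qddn yrte dhcxt acmhz ricci lnvn ipeu jsuq sdp
Hunk 5: at line 2 remove [dhcxt] add [elhad,pnnt] -> 10 lines: qddn yrte elhad pnnt acmhz ricci lnvn ipeu jsuq sdp
Hunk 6: at line 1 remove [yrte,elhad] add [kkq] -> 9 lines: qddn kkq pnnt acmhz ricci lnvn ipeu jsuq sdp
Hunk 7: at line 2 remove [acmhz] add [ctd,jhi,kqag] -> 11 lines: qddn kkq pnnt ctd jhi kqag ricci lnvn ipeu jsuq sdp
Final line 2: kkq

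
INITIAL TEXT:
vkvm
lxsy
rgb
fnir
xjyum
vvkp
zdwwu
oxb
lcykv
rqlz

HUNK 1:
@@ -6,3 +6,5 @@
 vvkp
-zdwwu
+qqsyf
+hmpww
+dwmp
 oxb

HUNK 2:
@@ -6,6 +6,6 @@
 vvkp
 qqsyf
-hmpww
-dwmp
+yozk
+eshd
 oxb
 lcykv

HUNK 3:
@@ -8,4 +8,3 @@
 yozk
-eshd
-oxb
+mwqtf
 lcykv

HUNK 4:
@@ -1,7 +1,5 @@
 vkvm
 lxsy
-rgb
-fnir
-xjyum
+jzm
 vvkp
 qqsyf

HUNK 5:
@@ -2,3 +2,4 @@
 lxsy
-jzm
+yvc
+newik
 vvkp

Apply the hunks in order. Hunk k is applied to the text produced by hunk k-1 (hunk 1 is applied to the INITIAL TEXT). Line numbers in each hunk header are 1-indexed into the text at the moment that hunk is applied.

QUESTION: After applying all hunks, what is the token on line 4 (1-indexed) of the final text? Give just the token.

Hunk 1: at line 6 remove [zdwwu] add [qqsyf,hmpww,dwmp] -> 12 lines: vkvm lxsy rgb fnir xjyum vvkp qqsyf hmpww dwmp oxb lcykv rqlz
Hunk 2: at line 6 remove [hmpww,dwmp] add [yozk,eshd] -> 12 lines: vkvm lxsy rgb fnir xjyum vvkp qqsyf yozk eshd oxb lcykv rqlz
Hunk 3: at line 8 remove [eshd,oxb] add [mwqtf] -> 11 lines: vkvm lxsy rgb fnir xjyum vvkp qqsyf yozk mwqtf lcykv rqlz
Hunk 4: at line 1 remove [rgb,fnir,xjyum] add [jzm] -> 9 lines: vkvm lxsy jzm vvkp qqsyf yozk mwqtf lcykv rqlz
Hunk 5: at line 2 remove [jzm] add [yvc,newik] -> 10 lines: vkvm lxsy yvc newik vvkp qqsyf yozk mwqtf lcykv rqlz
Final line 4: newik

Answer: newik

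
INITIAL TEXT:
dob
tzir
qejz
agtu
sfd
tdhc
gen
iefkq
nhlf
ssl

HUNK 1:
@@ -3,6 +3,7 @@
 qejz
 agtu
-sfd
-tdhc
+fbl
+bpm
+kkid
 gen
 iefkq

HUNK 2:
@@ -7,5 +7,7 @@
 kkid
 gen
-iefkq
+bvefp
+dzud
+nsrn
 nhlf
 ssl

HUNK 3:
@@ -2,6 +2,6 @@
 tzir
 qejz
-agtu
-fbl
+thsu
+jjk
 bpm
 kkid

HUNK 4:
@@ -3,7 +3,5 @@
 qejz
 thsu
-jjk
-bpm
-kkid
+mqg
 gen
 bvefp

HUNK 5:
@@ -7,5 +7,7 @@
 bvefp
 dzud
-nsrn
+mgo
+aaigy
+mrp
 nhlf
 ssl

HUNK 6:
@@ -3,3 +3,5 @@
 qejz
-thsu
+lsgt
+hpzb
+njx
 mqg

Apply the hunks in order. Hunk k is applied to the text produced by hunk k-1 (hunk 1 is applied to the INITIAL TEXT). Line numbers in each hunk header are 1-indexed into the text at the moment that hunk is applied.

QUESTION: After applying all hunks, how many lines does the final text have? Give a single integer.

Answer: 15

Derivation:
Hunk 1: at line 3 remove [sfd,tdhc] add [fbl,bpm,kkid] -> 11 lines: dob tzir qejz agtu fbl bpm kkid gen iefkq nhlf ssl
Hunk 2: at line 7 remove [iefkq] add [bvefp,dzud,nsrn] -> 13 lines: dob tzir qejz agtu fbl bpm kkid gen bvefp dzud nsrn nhlf ssl
Hunk 3: at line 2 remove [agtu,fbl] add [thsu,jjk] -> 13 lines: dob tzir qejz thsu jjk bpm kkid gen bvefp dzud nsrn nhlf ssl
Hunk 4: at line 3 remove [jjk,bpm,kkid] add [mqg] -> 11 lines: dob tzir qejz thsu mqg gen bvefp dzud nsrn nhlf ssl
Hunk 5: at line 7 remove [nsrn] add [mgo,aaigy,mrp] -> 13 lines: dob tzir qejz thsu mqg gen bvefp dzud mgo aaigy mrp nhlf ssl
Hunk 6: at line 3 remove [thsu] add [lsgt,hpzb,njx] -> 15 lines: dob tzir qejz lsgt hpzb njx mqg gen bvefp dzud mgo aaigy mrp nhlf ssl
Final line count: 15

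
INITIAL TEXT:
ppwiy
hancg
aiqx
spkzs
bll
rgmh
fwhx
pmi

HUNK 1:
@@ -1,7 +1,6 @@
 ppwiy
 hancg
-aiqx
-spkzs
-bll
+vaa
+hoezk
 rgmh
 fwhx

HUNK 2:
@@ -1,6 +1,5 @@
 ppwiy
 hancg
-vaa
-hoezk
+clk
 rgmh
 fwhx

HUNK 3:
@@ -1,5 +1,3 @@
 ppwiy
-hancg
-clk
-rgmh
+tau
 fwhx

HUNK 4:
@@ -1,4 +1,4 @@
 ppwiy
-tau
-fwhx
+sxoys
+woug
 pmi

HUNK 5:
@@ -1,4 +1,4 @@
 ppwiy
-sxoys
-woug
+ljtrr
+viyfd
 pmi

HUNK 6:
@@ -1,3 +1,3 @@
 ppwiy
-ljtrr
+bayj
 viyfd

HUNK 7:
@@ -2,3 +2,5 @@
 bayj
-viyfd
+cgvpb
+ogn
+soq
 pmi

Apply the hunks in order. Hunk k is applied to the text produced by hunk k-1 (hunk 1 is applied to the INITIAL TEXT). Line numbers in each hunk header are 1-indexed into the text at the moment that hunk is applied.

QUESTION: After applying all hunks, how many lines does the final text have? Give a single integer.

Hunk 1: at line 1 remove [aiqx,spkzs,bll] add [vaa,hoezk] -> 7 lines: ppwiy hancg vaa hoezk rgmh fwhx pmi
Hunk 2: at line 1 remove [vaa,hoezk] add [clk] -> 6 lines: ppwiy hancg clk rgmh fwhx pmi
Hunk 3: at line 1 remove [hancg,clk,rgmh] add [tau] -> 4 lines: ppwiy tau fwhx pmi
Hunk 4: at line 1 remove [tau,fwhx] add [sxoys,woug] -> 4 lines: ppwiy sxoys woug pmi
Hunk 5: at line 1 remove [sxoys,woug] add [ljtrr,viyfd] -> 4 lines: ppwiy ljtrr viyfd pmi
Hunk 6: at line 1 remove [ljtrr] add [bayj] -> 4 lines: ppwiy bayj viyfd pmi
Hunk 7: at line 2 remove [viyfd] add [cgvpb,ogn,soq] -> 6 lines: ppwiy bayj cgvpb ogn soq pmi
Final line count: 6

Answer: 6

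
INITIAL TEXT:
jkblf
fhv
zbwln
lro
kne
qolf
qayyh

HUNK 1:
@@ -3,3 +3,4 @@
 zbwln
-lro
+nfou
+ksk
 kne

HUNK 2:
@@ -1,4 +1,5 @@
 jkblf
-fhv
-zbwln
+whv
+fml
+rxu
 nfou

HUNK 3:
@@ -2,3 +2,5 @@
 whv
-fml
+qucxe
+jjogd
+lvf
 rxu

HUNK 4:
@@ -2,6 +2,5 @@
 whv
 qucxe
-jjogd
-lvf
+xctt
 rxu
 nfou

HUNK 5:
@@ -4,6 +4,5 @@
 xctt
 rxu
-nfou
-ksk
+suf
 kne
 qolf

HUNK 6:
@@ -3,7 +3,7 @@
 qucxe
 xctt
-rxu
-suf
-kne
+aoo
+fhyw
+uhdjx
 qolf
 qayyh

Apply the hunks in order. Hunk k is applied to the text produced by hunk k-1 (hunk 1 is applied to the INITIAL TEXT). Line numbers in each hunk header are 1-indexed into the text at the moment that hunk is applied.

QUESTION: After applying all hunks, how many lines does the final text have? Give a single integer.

Hunk 1: at line 3 remove [lro] add [nfou,ksk] -> 8 lines: jkblf fhv zbwln nfou ksk kne qolf qayyh
Hunk 2: at line 1 remove [fhv,zbwln] add [whv,fml,rxu] -> 9 lines: jkblf whv fml rxu nfou ksk kne qolf qayyh
Hunk 3: at line 2 remove [fml] add [qucxe,jjogd,lvf] -> 11 lines: jkblf whv qucxe jjogd lvf rxu nfou ksk kne qolf qayyh
Hunk 4: at line 2 remove [jjogd,lvf] add [xctt] -> 10 lines: jkblf whv qucxe xctt rxu nfou ksk kne qolf qayyh
Hunk 5: at line 4 remove [nfou,ksk] add [suf] -> 9 lines: jkblf whv qucxe xctt rxu suf kne qolf qayyh
Hunk 6: at line 3 remove [rxu,suf,kne] add [aoo,fhyw,uhdjx] -> 9 lines: jkblf whv qucxe xctt aoo fhyw uhdjx qolf qayyh
Final line count: 9

Answer: 9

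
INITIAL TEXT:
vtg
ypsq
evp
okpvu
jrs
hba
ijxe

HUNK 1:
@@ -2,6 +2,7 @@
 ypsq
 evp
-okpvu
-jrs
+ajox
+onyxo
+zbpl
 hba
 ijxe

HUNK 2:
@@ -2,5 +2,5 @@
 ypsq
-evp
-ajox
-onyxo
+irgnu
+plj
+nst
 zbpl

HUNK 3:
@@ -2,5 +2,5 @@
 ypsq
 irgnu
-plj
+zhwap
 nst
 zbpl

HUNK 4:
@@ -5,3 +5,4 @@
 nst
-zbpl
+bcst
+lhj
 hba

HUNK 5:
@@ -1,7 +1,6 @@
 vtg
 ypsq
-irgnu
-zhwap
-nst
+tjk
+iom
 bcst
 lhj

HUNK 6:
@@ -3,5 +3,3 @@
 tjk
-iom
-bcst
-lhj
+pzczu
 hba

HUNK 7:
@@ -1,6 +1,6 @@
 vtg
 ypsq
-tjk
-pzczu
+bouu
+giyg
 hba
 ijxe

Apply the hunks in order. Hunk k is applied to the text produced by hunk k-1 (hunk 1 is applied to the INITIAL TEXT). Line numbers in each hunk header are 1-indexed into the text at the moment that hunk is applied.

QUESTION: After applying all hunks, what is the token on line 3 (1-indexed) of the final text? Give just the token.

Answer: bouu

Derivation:
Hunk 1: at line 2 remove [okpvu,jrs] add [ajox,onyxo,zbpl] -> 8 lines: vtg ypsq evp ajox onyxo zbpl hba ijxe
Hunk 2: at line 2 remove [evp,ajox,onyxo] add [irgnu,plj,nst] -> 8 lines: vtg ypsq irgnu plj nst zbpl hba ijxe
Hunk 3: at line 2 remove [plj] add [zhwap] -> 8 lines: vtg ypsq irgnu zhwap nst zbpl hba ijxe
Hunk 4: at line 5 remove [zbpl] add [bcst,lhj] -> 9 lines: vtg ypsq irgnu zhwap nst bcst lhj hba ijxe
Hunk 5: at line 1 remove [irgnu,zhwap,nst] add [tjk,iom] -> 8 lines: vtg ypsq tjk iom bcst lhj hba ijxe
Hunk 6: at line 3 remove [iom,bcst,lhj] add [pzczu] -> 6 lines: vtg ypsq tjk pzczu hba ijxe
Hunk 7: at line 1 remove [tjk,pzczu] add [bouu,giyg] -> 6 lines: vtg ypsq bouu giyg hba ijxe
Final line 3: bouu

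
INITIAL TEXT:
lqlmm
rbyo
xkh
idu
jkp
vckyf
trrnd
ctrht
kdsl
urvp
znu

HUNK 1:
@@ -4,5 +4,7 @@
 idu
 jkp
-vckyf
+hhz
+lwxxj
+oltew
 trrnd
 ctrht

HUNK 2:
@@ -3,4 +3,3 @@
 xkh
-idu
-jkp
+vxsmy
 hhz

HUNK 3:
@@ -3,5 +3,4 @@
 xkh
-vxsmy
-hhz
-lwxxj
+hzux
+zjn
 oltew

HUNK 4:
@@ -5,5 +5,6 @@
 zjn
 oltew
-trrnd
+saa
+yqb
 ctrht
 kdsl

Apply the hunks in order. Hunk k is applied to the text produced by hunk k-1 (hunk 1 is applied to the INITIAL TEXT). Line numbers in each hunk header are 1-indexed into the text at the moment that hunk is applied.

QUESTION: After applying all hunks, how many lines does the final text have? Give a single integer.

Hunk 1: at line 4 remove [vckyf] add [hhz,lwxxj,oltew] -> 13 lines: lqlmm rbyo xkh idu jkp hhz lwxxj oltew trrnd ctrht kdsl urvp znu
Hunk 2: at line 3 remove [idu,jkp] add [vxsmy] -> 12 lines: lqlmm rbyo xkh vxsmy hhz lwxxj oltew trrnd ctrht kdsl urvp znu
Hunk 3: at line 3 remove [vxsmy,hhz,lwxxj] add [hzux,zjn] -> 11 lines: lqlmm rbyo xkh hzux zjn oltew trrnd ctrht kdsl urvp znu
Hunk 4: at line 5 remove [trrnd] add [saa,yqb] -> 12 lines: lqlmm rbyo xkh hzux zjn oltew saa yqb ctrht kdsl urvp znu
Final line count: 12

Answer: 12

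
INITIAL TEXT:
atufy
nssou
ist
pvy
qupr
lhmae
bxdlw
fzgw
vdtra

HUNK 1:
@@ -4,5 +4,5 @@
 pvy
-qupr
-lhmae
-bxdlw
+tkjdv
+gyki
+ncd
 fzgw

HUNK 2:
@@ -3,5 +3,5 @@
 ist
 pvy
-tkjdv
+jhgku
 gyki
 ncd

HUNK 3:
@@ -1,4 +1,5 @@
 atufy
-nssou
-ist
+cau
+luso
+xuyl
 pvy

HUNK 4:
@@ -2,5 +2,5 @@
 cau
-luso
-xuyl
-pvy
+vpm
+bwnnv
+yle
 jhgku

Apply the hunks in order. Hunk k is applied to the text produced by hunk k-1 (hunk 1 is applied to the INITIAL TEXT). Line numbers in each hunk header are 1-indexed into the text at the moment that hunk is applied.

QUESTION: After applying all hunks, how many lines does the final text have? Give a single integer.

Hunk 1: at line 4 remove [qupr,lhmae,bxdlw] add [tkjdv,gyki,ncd] -> 9 lines: atufy nssou ist pvy tkjdv gyki ncd fzgw vdtra
Hunk 2: at line 3 remove [tkjdv] add [jhgku] -> 9 lines: atufy nssou ist pvy jhgku gyki ncd fzgw vdtra
Hunk 3: at line 1 remove [nssou,ist] add [cau,luso,xuyl] -> 10 lines: atufy cau luso xuyl pvy jhgku gyki ncd fzgw vdtra
Hunk 4: at line 2 remove [luso,xuyl,pvy] add [vpm,bwnnv,yle] -> 10 lines: atufy cau vpm bwnnv yle jhgku gyki ncd fzgw vdtra
Final line count: 10

Answer: 10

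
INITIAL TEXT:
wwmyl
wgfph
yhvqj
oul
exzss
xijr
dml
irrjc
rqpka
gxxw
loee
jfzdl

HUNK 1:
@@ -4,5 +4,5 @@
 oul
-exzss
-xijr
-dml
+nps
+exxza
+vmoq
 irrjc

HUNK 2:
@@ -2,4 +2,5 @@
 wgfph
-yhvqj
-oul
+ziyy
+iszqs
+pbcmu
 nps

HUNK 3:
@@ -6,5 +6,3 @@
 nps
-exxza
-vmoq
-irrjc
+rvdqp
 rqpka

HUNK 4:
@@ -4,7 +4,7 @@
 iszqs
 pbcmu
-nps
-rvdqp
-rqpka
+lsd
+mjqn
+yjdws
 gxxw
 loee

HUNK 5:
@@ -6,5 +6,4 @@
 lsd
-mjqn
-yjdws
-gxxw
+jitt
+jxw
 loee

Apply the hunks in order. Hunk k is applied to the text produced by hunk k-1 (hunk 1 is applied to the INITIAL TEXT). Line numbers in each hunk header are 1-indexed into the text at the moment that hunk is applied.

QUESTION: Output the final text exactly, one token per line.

Answer: wwmyl
wgfph
ziyy
iszqs
pbcmu
lsd
jitt
jxw
loee
jfzdl

Derivation:
Hunk 1: at line 4 remove [exzss,xijr,dml] add [nps,exxza,vmoq] -> 12 lines: wwmyl wgfph yhvqj oul nps exxza vmoq irrjc rqpka gxxw loee jfzdl
Hunk 2: at line 2 remove [yhvqj,oul] add [ziyy,iszqs,pbcmu] -> 13 lines: wwmyl wgfph ziyy iszqs pbcmu nps exxza vmoq irrjc rqpka gxxw loee jfzdl
Hunk 3: at line 6 remove [exxza,vmoq,irrjc] add [rvdqp] -> 11 lines: wwmyl wgfph ziyy iszqs pbcmu nps rvdqp rqpka gxxw loee jfzdl
Hunk 4: at line 4 remove [nps,rvdqp,rqpka] add [lsd,mjqn,yjdws] -> 11 lines: wwmyl wgfph ziyy iszqs pbcmu lsd mjqn yjdws gxxw loee jfzdl
Hunk 5: at line 6 remove [mjqn,yjdws,gxxw] add [jitt,jxw] -> 10 lines: wwmyl wgfph ziyy iszqs pbcmu lsd jitt jxw loee jfzdl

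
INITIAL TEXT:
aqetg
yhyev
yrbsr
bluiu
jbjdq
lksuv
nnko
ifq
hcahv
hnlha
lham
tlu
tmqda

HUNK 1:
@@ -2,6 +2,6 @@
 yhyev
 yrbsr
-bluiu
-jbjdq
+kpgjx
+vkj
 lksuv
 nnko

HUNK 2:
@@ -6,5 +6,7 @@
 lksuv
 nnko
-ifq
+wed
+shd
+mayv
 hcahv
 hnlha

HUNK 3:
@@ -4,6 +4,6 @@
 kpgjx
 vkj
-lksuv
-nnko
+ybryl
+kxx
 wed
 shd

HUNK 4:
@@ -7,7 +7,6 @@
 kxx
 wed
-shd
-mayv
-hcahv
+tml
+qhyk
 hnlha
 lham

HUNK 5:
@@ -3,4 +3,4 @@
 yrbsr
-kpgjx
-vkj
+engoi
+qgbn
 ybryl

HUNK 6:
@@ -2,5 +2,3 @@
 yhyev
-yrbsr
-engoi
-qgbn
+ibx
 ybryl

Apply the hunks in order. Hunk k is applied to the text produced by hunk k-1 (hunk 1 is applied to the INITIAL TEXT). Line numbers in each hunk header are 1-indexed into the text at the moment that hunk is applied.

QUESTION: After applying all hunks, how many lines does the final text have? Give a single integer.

Hunk 1: at line 2 remove [bluiu,jbjdq] add [kpgjx,vkj] -> 13 lines: aqetg yhyev yrbsr kpgjx vkj lksuv nnko ifq hcahv hnlha lham tlu tmqda
Hunk 2: at line 6 remove [ifq] add [wed,shd,mayv] -> 15 lines: aqetg yhyev yrbsr kpgjx vkj lksuv nnko wed shd mayv hcahv hnlha lham tlu tmqda
Hunk 3: at line 4 remove [lksuv,nnko] add [ybryl,kxx] -> 15 lines: aqetg yhyev yrbsr kpgjx vkj ybryl kxx wed shd mayv hcahv hnlha lham tlu tmqda
Hunk 4: at line 7 remove [shd,mayv,hcahv] add [tml,qhyk] -> 14 lines: aqetg yhyev yrbsr kpgjx vkj ybryl kxx wed tml qhyk hnlha lham tlu tmqda
Hunk 5: at line 3 remove [kpgjx,vkj] add [engoi,qgbn] -> 14 lines: aqetg yhyev yrbsr engoi qgbn ybryl kxx wed tml qhyk hnlha lham tlu tmqda
Hunk 6: at line 2 remove [yrbsr,engoi,qgbn] add [ibx] -> 12 lines: aqetg yhyev ibx ybryl kxx wed tml qhyk hnlha lham tlu tmqda
Final line count: 12

Answer: 12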